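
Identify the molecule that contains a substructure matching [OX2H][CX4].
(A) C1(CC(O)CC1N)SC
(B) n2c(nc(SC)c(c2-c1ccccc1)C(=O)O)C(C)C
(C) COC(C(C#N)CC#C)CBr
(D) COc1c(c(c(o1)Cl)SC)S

[OX2H][CX4] describes a hydroxyl oxygen bound to an sp3 (X4) carbon (an aliphatic alcohol).
(A) contains a hydroxyl group (-OH), which satisfies every atom and bond constraint.
(B) has a carboxylic acid group (-C(=O)OH) but the -OH is on a CX3 carbonyl carbon, not a CX4 carbon.
(C) has a methoxy ether (-OCH3) but the oxygen has H0 (ether), not H1.
(D) has a methoxy ether (-OCH3) but the oxygen has H0 (ether), not H1.
So the answer is (A).

A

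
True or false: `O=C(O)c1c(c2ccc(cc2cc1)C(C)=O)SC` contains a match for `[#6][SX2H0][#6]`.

True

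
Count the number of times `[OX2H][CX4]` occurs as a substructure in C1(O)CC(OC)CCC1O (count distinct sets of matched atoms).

2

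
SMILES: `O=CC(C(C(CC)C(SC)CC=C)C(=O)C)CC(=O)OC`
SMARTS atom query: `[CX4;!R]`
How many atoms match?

11

The query [CX4;!R] means: aliphatic carbon with four total connections, not in a ring.
Check the 21 heavy atoms by environment: 11× C (X4, acyclic) → match; 5× C (X3, acyclic) → no; 3× O (X1, acyclic) → no; 1× O (X2, acyclic) → no; 1× S (X2, acyclic) → no.
That gives 11 matching atoms.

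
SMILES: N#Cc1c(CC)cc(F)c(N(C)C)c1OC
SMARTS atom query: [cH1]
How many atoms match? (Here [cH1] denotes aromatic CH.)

The query [cH1] means: aromatic carbon bearing exactly one hydrogen.
Check the 16 heavy atoms by environment: 5× c (aromatic, H0) → no; 1× c (aromatic, H1) → match; 1× O (H0) → no; 4× C (H3) → no; 1× C (H0) → no; 2× N (H0) → no; 1× C (H2) → no; 1× F (H0) → no.
That gives 1 matching atom.

1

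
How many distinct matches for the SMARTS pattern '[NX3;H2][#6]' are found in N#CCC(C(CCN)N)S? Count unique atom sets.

2

[NX3;H2][#6] is the SMARTS for a primary amine: a trivalent nitrogen with two H attached to carbon.
The molecule carries 2 separate instances of a primary amino group (-NH2) meeting every constraint; each maps to a distinct set of atoms, giving 2 matches.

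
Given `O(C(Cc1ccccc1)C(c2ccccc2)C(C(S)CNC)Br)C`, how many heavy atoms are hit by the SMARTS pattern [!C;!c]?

The query [!C;!c] means: neither aliphatic nor aromatic carbon — same as [!#6].
Check the 24 heavy atoms by environment: 8× C → no; 1× N → match; 12× c (aromatic) → no; 1× O → match; 1× Br → match; 1× S → match.
Summing the matching environments: 1 + 1 + 1 + 1 = 4 matching atoms.

4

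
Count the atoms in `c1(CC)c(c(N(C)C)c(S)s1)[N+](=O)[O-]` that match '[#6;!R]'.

The query [#6;!R] means: carbon not in any ring.
Check the 14 heavy atoms by environment: 1× s (aromatic, in 5-ring) → no; 4× c (aromatic, in 5-ring) → no; 4× C (acyclic) → match; 1× S (acyclic) → no; 1× N (acyclic) → no; 1× N (charge +1, acyclic) → no; 1× O (charge -1, acyclic) → no; 1× O (acyclic) → no.
That gives 4 matching atoms.

4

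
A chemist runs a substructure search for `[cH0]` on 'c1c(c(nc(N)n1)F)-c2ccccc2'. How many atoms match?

4

The query [cH0] means: aromatic carbon with no attached hydrogen (substituted or ring-fusion).
Check the 14 heavy atoms by environment: 2× n (aromatic, H0) → no; 4× c (aromatic, H0) → match; 6× c (aromatic, H1) → no; 1× F (H0) → no; 1× N (H2) → no.
That gives 4 matching atoms.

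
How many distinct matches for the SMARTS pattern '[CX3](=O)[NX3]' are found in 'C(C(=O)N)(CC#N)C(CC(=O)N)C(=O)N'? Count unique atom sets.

3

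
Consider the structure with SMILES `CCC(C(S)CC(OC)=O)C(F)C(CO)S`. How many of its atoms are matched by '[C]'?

The query [C] means: uppercase C matches aliphatic (non-aromatic) carbon only.
Check the 16 heavy atoms by environment: 10× C → match; 1× F → no; 3× O → no; 2× S → no.
That gives 10 matching atoms.

10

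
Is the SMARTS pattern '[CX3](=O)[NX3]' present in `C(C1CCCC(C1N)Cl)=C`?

No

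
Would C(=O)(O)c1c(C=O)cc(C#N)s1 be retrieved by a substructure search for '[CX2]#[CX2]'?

The pattern [CX2]#[CX2] describes a carbon-carbon triple bond — an alkyne.
The closest candidate here is a nitrile (-C#N), but the triple bond is C#N, not C#C. No other fragment satisfies the full query, so there is no match.

No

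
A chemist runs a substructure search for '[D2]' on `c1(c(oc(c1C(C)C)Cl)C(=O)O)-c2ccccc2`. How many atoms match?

The query [D2] means: atom with exactly two heavy-atom neighbours.
Check the 18 heavy atoms by environment: 1× o (aromatic, D2) → match; 5× c (aromatic, D3) → no; 2× C (D3) → no; 2× O (D1) → no; 5× c (aromatic, D2) → match; 2× C (D1) → no; 1× Cl (D1) → no.
Summing the matching environments: 1 + 5 = 6 matching atoms.

6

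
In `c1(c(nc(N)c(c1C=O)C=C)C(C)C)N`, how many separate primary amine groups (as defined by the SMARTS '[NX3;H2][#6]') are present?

2

[NX3;H2][#6] is the SMARTS for a primary amine: a trivalent nitrogen with two H attached to carbon.
The molecule carries 2 separate instances of a primary amino group (-NH2) meeting every constraint; each maps to a distinct set of atoms, giving 2 matches.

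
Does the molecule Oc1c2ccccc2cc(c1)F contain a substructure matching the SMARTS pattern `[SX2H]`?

No

The pattern [SX2H] describes an aliphatic sulfur with two connections, one being H — a thiol.
The closest candidate here is a hydroxyl group (-OH), but it is an -OH, not an -SH. No other fragment satisfies the full query, so there is no match.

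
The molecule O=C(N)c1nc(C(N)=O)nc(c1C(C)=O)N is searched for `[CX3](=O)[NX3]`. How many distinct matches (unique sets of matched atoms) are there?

2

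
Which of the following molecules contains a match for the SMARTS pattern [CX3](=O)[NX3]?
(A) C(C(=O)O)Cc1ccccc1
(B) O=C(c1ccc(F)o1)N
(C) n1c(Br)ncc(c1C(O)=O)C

B

[CX3](=O)[NX3] describes a carbonyl carbon bonded to a trivalent nitrogen (an amide).
(A) has a carboxylic acid group (-C(=O)OH) but the carbonyl is bonded to O, not to an NX3 nitrogen.
(B) contains a primary amide (-C(=O)NH2), which satisfies every atom and bond constraint.
(C) has a carboxylic acid group (-C(=O)OH) but the carbonyl is bonded to O, not to an NX3 nitrogen.
So the answer is (B).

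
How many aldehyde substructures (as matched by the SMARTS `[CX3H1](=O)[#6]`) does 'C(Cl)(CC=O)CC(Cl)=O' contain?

[CX3H1](=O)[#6] is the SMARTS for an aldehyde: an sp2 carbon with one H, double-bonded to O and single-bonded to carbon.
Exactly one fragment in the molecule meets all constraints, giving 1 match.

1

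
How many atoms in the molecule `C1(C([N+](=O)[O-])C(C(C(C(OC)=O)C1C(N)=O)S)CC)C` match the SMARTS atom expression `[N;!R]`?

2

The query [N;!R] means: aliphatic nitrogen not in a ring.
Check the 20 heavy atoms by environment: 6× C (in 6-ring) → no; 6× C (acyclic) → no; 4× O (acyclic) → no; 1× N (acyclic) → match; 1× N (charge +1, acyclic) → match; 1× O (charge -1, acyclic) → no; 1× S (acyclic) → no.
Summing the matching environments: 1 + 1 = 2 matching atoms.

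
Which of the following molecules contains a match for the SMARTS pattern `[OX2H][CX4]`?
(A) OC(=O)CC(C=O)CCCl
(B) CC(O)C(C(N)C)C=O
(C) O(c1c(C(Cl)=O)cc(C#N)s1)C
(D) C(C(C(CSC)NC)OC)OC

B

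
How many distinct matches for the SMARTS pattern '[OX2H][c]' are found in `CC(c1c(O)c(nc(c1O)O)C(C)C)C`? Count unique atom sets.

3

[OX2H][c] is the SMARTS for a phenol: a hydroxyl oxygen attached to an aromatic carbon.
The molecule carries 3 separate instances of a hydroxyl group (-OH) meeting every constraint; each maps to a distinct set of atoms, giving 3 matches.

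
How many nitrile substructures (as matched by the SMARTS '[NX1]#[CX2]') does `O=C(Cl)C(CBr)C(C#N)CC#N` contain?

[NX1]#[CX2] is the SMARTS for a nitrile: a nitrogen triple-bonded to a two-connected carbon.
The molecule carries 2 separate instances of a nitrile (-C#N) meeting every constraint; each maps to a distinct set of atoms, giving 2 matches.

2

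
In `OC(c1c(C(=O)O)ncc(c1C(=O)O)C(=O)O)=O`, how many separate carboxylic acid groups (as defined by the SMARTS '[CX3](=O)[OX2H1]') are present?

[CX3](=O)[OX2H1] is the SMARTS for a carboxylic acid: an sp2 carbon double-bonded to O and single-bonded to an -OH oxygen.
The molecule carries 4 separate instances of a carboxylic acid group (-C(=O)OH) meeting every constraint; each maps to a distinct set of atoms, giving 4 matches.

4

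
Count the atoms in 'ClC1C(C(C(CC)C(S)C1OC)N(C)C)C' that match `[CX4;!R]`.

The query [CX4;!R] means: aliphatic carbon with four total connections, not in a ring.
Check the 16 heavy atoms by environment: 6× C (X4, in 6-ring) → no; 1× Cl (X1, acyclic) → no; 6× C (X4, acyclic) → match; 1× S (X2, acyclic) → no; 1× O (X2, acyclic) → no; 1× N (X3, acyclic) → no.
That gives 6 matching atoms.

6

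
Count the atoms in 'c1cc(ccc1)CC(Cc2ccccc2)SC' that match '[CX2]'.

The query [CX2] means: C with X2: aliphatic carbon with exactly 2 total connections.
Check the 17 heavy atoms by environment: 4× C (X4) → no; 1× S (X2) → no; 12× c (aromatic, X3) → no.
No environment satisfies the query, so 0 matching atoms.

0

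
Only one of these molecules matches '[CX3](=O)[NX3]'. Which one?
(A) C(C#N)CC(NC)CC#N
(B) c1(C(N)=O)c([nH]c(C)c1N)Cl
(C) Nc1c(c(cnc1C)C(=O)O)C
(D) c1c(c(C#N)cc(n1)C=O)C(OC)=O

[CX3](=O)[NX3] describes a carbonyl carbon bonded to a trivalent nitrogen (an amide).
(A) has a nitrile (-C#N) but the nitrile N is NX1 (triple-bonded), not NX3.
(B) contains a primary amide (-C(=O)NH2), which satisfies every atom and bond constraint.
(C) has a primary amino group (-NH2) but the -NH2 is not attached to a carbonyl carbon.
(D) has a methyl-ester group (-C(=O)OCH3) but the carbonyl is bonded to O, not to an NX3 nitrogen.
So the answer is (B).

B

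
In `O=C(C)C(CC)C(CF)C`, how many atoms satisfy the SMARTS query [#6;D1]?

The query [#6;D1] means: carbon bonded to exactly one heavy atom.
Check the 10 heavy atoms by environment: 2× C (D2) → no; 3× C (D3) → no; 1× O (D1) → no; 3× C (D1) → match; 1× F (D1) → no.
That gives 3 matching atoms.

3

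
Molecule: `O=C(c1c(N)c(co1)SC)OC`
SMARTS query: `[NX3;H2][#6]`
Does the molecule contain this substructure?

The pattern [NX3;H2][#6] describes a trivalent nitrogen with two H attached to carbon — a primary amine.
The molecule carries a primary amino group (-NH2), whose atoms satisfy every constraint of the query, so the pattern matches.

Yes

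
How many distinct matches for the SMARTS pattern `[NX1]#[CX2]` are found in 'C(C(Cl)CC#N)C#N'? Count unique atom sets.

2

[NX1]#[CX2] is the SMARTS for a nitrile: a nitrogen triple-bonded to a two-connected carbon.
The molecule carries 2 separate instances of a nitrile (-C#N) meeting every constraint; each maps to a distinct set of atoms, giving 2 matches.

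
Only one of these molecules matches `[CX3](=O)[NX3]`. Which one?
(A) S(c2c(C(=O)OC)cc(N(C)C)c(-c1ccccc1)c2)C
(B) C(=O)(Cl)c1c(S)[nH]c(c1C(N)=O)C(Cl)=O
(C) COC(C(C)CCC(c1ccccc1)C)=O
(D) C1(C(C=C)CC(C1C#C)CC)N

[CX3](=O)[NX3] describes a carbonyl carbon bonded to a trivalent nitrogen (an amide).
(A) has a methyl-ester group (-C(=O)OCH3) but the carbonyl is bonded to O, not to an NX3 nitrogen.
(B) contains a primary amide (-C(=O)NH2), which satisfies every atom and bond constraint.
(C) has a methyl-ester group (-C(=O)OCH3) but the carbonyl is bonded to O, not to an NX3 nitrogen.
(D) has a primary amino group (-NH2) but the -NH2 is not attached to a carbonyl carbon.
So the answer is (B).

B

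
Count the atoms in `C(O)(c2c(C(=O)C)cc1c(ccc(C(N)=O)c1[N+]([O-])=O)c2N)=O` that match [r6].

10

The query [r6] means: r6 matches atoms in a six-membered ring.
Check the 23 heavy atoms by environment: 10× c (aromatic, in 6-ring) → match; 4× C (acyclic) → no; 5× O (acyclic) → no; 2× N (acyclic) → no; 1× N (charge +1, acyclic) → no; 1× O (charge -1, acyclic) → no.
That gives 10 matching atoms.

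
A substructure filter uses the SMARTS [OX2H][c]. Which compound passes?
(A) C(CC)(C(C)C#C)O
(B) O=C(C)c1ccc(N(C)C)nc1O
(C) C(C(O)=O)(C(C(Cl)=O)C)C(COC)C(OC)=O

B

[OX2H][c] describes a hydroxyl oxygen attached to an aromatic carbon (a phenol).
(A) has a hydroxyl group (-OH) but the -OH is on an aliphatic carbon, not an aromatic c.
(B) contains a hydroxyl group (-OH), which satisfies every atom and bond constraint.
(C) has a methoxy ether (-OCH3) but the oxygen has H0, not H1.
So the answer is (B).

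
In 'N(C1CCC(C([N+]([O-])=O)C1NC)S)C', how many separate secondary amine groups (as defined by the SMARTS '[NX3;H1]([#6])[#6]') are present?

[NX3;H1]([#6])[#6] is the SMARTS for a secondary amine: a trivalent nitrogen with one H, bonded to two carbons.
The molecule carries 2 separate instances of an N-methylamino group (-NHCH3) meeting every constraint; each maps to a distinct set of atoms, giving 2 matches.

2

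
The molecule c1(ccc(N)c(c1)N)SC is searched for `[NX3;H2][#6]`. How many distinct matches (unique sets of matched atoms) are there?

[NX3;H2][#6] is the SMARTS for a primary amine: a trivalent nitrogen with two H attached to carbon.
The molecule carries 2 separate instances of a primary amino group (-NH2) meeting every constraint; each maps to a distinct set of atoms, giving 2 matches.

2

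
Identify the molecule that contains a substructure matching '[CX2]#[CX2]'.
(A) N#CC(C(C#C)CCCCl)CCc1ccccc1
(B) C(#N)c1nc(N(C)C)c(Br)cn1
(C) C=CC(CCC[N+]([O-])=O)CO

A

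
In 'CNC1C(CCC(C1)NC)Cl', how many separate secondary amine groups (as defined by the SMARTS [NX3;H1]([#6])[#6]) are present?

[NX3;H1]([#6])[#6] is the SMARTS for a secondary amine: a trivalent nitrogen with one H, bonded to two carbons.
The molecule carries 2 separate instances of an N-methylamino group (-NHCH3) meeting every constraint; each maps to a distinct set of atoms, giving 2 matches.

2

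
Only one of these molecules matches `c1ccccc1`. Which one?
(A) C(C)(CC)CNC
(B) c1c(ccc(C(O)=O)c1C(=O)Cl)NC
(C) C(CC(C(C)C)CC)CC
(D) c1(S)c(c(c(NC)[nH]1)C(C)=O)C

c1ccccc1 describes six aromatic carbons in a ring (a benzene ring).
(A) has a methyl group (-CH3) but no six-membered all-carbon aromatic ring is present.
(B) contains the required atom environment, so the pattern matches.
(C) has a methyl group (-CH3) but no six-membered all-carbon aromatic ring is present.
(D) has a methyl group (-CH3) but no six-membered all-carbon aromatic ring is present.
So the answer is (B).

B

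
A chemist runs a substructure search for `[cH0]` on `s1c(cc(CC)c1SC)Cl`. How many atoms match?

The query [cH0] means: aromatic carbon with no attached hydrogen (substituted or ring-fusion).
Check the 10 heavy atoms by environment: 1× s (aromatic, H0) → no; 3× c (aromatic, H0) → match; 1× c (aromatic, H1) → no; 1× S (H0) → no; 2× C (H3) → no; 1× Cl (H0) → no; 1× C (H2) → no.
That gives 3 matching atoms.

3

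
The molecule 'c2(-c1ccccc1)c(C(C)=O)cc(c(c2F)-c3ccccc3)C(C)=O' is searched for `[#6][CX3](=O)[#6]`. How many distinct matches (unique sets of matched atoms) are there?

2

[#6][CX3](=O)[#6] is the SMARTS for a ketone: a carbonyl carbon (no H) flanked by two carbons.
The molecule carries 2 separate instances of an acetyl/ketone group (-C(=O)CH3) meeting every constraint; each maps to a distinct set of atoms, giving 2 matches.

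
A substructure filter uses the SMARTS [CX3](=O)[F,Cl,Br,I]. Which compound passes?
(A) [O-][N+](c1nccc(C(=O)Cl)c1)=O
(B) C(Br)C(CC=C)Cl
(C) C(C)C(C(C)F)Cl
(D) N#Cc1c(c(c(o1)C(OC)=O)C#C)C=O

[CX3](=O)[F,Cl,Br,I] describes a carbonyl carbon bonded to a halogen (an acyl halide).
(A) contains an acyl chloride (-C(=O)Cl), which satisfies every atom and bond constraint.
(B) has a chloro substituent but the Cl is not on a carbonyl carbon.
(C) has a chloro substituent but the Cl is not on a carbonyl carbon.
(D) has a methyl-ester group (-C(=O)OCH3) but the carbonyl is bonded to -O-C, not to a halogen.
So the answer is (A).

A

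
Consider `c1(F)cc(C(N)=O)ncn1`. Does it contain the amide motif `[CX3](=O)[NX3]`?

Yes

The pattern [CX3](=O)[NX3] describes a carbonyl carbon bonded to a trivalent nitrogen — an amide.
The molecule carries a primary amide (-C(=O)NH2), whose atoms satisfy every constraint of the query, so the pattern matches.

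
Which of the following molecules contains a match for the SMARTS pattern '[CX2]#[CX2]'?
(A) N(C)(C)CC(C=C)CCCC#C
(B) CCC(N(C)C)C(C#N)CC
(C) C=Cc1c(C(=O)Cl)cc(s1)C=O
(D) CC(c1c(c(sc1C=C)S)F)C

[CX2]#[CX2] describes a carbon-carbon triple bond (an alkyne).
(A) contains an ethynyl group (-C#CH), which satisfies every atom and bond constraint.
(B) has a nitrile (-C#N) but the triple bond is C#N, not C#C.
(C) has a vinyl group (-CH=CH2) but the C=C is a double bond; both carbons are CX3, not CX2.
(D) has a vinyl group (-CH=CH2) but the C=C is a double bond; both carbons are CX3, not CX2.
So the answer is (A).

A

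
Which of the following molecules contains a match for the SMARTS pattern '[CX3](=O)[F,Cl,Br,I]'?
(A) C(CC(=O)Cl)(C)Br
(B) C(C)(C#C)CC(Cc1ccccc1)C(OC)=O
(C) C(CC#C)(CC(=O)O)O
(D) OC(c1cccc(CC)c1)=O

A

[CX3](=O)[F,Cl,Br,I] describes a carbonyl carbon bonded to a halogen (an acyl halide).
(A) contains an acyl chloride (-C(=O)Cl), which satisfies every atom and bond constraint.
(B) has a methyl-ester group (-C(=O)OCH3) but the carbonyl is bonded to -O-C, not to a halogen.
(C) has a carboxylic acid group (-C(=O)OH) but the carbonyl is bonded to -OH, not to a halogen.
(D) has a carboxylic acid group (-C(=O)OH) but the carbonyl is bonded to -OH, not to a halogen.
So the answer is (A).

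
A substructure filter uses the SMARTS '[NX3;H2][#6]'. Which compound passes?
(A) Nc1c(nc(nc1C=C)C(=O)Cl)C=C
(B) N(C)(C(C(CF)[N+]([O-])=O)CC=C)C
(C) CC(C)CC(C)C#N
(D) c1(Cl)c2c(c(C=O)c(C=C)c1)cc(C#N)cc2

[NX3;H2][#6] describes a trivalent nitrogen with two H attached to carbon (a primary amine).
(A) contains a primary amino group (-NH2), which satisfies every atom and bond constraint.
(B) has a dimethylamino group (-N(CH3)2) but the nitrogen has H0, not H2.
(C) has a nitrile (-C#N) but the nitrogen is NX1 (triple-bonded), not NX3 with two H.
(D) has a nitrile (-C#N) but the nitrogen is NX1 (triple-bonded), not NX3 with two H.
So the answer is (A).

A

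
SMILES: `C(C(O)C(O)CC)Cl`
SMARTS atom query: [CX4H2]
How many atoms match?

Check the 8 heavy atoms by environment: 1× C (H3, X4) → no; 2× C (H2, X4) → match; 2× C (H1, X4) → no; 2× O (H1, X2) → no; 1× Cl (H0, X1) → no.
That gives 2 matching atoms.

2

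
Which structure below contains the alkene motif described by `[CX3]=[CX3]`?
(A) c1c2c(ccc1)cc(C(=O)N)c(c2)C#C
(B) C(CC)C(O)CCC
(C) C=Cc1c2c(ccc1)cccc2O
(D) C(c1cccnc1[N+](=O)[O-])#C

C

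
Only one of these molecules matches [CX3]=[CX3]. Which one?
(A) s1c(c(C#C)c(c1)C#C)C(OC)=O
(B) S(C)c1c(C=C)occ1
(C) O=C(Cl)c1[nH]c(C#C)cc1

[CX3]=[CX3] describes a non-aromatic C=C double bond between two sp2 carbons (an alkene).
(A) has an ethynyl group (-C#CH) but the C-C bond is a triple bond, not a double bond.
(B) contains a vinyl group (-CH=CH2), which satisfies every atom and bond constraint.
(C) has an ethynyl group (-C#CH) but the C-C bond is a triple bond, not a double bond.
So the answer is (B).

B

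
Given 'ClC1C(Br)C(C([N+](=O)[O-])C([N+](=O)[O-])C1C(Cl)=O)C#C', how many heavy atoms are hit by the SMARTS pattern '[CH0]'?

2

The query [CH0] means: aliphatic carbon with no attached hydrogen.
Check the 19 heavy atoms by environment: 7× C (H1) → no; 1× Br (H0) → no; 2× C (H0) → match; 3× O (H0) → no; 2× Cl (H0) → no; 2× N (charge +1, H0) → no; 2× O (charge -1, H0) → no.
That gives 2 matching atoms.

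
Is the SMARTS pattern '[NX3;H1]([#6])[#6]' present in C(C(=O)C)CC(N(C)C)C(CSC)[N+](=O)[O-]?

The pattern [NX3;H1]([#6])[#6] describes a trivalent nitrogen with one H, bonded to two carbons — a secondary amine.
The closest candidate here is a dimethylamino group (-N(CH3)2), but the nitrogen has H0, not H1. No other fragment satisfies the full query, so there is no match.

No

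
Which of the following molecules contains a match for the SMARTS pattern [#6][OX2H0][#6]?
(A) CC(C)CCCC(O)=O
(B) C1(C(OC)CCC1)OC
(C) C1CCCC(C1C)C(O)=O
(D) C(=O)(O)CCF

B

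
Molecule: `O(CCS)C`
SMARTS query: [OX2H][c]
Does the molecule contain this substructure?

No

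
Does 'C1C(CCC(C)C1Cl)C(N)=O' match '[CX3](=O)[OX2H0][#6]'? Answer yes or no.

No

The pattern [CX3](=O)[OX2H0][#6] describes a carbonyl carbon bonded to an oxygen that is itself bonded to carbon (no H on that O) — an ester.
The closest candidate here is a primary amide (-C(=O)NH2), but the carbonyl is bonded to N, not to an O-C linkage. No other fragment satisfies the full query, so there is no match.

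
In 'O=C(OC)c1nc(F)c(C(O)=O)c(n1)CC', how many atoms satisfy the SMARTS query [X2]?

4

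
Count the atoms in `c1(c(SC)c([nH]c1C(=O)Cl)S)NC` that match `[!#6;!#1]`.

6

Check the 13 heavy atoms by environment: 1× n (aromatic) → match; 4× c (aromatic) → no; 3× C → no; 1× O → match; 1× Cl → match; 2× S → match; 1× N → match.
Summing the matching environments: 1 + 1 + 1 + 2 + 1 = 6 matching atoms.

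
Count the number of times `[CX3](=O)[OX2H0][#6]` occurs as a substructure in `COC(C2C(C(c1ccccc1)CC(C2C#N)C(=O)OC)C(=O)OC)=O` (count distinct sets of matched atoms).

[CX3](=O)[OX2H0][#6] is the SMARTS for an ester: a carbonyl carbon bonded to an oxygen that is itself bonded to carbon (no H on that O).
The molecule carries 3 separate instances of a methyl-ester group (-C(=O)OCH3) meeting every constraint; each maps to a distinct set of atoms, giving 3 matches.

3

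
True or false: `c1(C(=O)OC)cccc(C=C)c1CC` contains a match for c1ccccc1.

True

The pattern c1ccccc1 describes six aromatic carbons in a ring — a benzene ring.
The required atom environment is present in the molecule, so the pattern matches.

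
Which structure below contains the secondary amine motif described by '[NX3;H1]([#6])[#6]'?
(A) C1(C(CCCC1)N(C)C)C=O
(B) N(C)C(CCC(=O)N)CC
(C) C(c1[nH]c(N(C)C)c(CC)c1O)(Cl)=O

B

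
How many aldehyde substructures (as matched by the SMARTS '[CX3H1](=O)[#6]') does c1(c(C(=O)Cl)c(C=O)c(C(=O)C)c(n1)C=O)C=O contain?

3

[CX3H1](=O)[#6] is the SMARTS for an aldehyde: an sp2 carbon with one H, double-bonded to O and single-bonded to carbon.
The molecule carries 3 separate instances of an aldehyde (-CHO) meeting every constraint; each maps to a distinct set of atoms, giving 3 matches.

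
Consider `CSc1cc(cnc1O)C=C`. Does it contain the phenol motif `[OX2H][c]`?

Yes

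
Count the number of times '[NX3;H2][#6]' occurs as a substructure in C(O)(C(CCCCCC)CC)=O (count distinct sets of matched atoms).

0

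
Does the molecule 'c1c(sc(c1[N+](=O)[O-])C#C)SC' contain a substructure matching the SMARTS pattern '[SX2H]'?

The pattern [SX2H] describes an aliphatic sulfur with two connections, one being H — a thiol.
The closest candidate here is a methylthio ether (-SCH3), but the sulfur has H0 (bonded to two carbons), not H1. No other fragment satisfies the full query, so there is no match.

No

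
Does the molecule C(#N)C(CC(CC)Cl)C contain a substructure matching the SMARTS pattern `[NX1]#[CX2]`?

Yes

The pattern [NX1]#[CX2] describes a nitrogen triple-bonded to a two-connected carbon — a nitrile.
The molecule carries a nitrile (-C#N), whose atoms satisfy every constraint of the query, so the pattern matches.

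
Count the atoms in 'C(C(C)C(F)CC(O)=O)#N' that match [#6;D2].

2

Check the 10 heavy atoms by environment: 1× C (D1) → no; 3× C (D3) → no; 2× C (D2) → match; 1× N (D1) → no; 1× F (D1) → no; 2× O (D1) → no.
That gives 2 matching atoms.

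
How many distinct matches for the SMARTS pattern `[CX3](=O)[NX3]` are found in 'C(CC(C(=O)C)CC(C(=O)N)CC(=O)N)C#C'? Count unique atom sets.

2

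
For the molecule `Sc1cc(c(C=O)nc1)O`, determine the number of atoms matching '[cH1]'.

2

Check the 10 heavy atoms by environment: 1× n (aromatic, H0) → no; 3× c (aromatic, H0) → no; 2× c (aromatic, H1) → match; 1× O (H1) → no; 1× C (H1) → no; 1× O (H0) → no; 1× S (H1) → no.
That gives 2 matching atoms.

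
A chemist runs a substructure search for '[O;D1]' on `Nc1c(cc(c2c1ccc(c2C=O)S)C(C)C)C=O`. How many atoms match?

2

The query [O;D1] means: aliphatic oxygen bonded to exactly one heavy atom.
Check the 19 heavy atoms by environment: 7× c (aromatic, D3) → no; 3× c (aromatic, D2) → no; 1× S (D1) → no; 1× C (D3) → no; 2× C (D1) → no; 2× C (D2) → no; 2× O (D1) → match; 1× N (D1) → no.
That gives 2 matching atoms.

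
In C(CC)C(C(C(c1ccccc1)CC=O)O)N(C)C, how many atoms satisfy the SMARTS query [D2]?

The query [D2] means: atom with exactly two heavy-atom neighbours.
Check the 19 heavy atoms by environment: 4× C (D2) → match; 3× C (D3) → no; 1× N (D3) → no; 3× C (D1) → no; 2× O (D1) → no; 1× c (aromatic, D3) → no; 5× c (aromatic, D2) → match.
Summing the matching environments: 4 + 5 = 9 matching atoms.

9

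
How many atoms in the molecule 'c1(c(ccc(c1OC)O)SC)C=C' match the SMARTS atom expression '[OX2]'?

2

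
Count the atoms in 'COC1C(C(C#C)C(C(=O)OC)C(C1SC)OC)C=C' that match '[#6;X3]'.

The query [#6;X3] means: any carbon (aromatic or not) with three total connections.
Check the 20 heavy atoms by environment: 10× C (X4) → no; 2× C (X2) → no; 3× O (X2) → no; 1× S (X2) → no; 3× C (X3) → match; 1× O (X1) → no.
That gives 3 matching atoms.

3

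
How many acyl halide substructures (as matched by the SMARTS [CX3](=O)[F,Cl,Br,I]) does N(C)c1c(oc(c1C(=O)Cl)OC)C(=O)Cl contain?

2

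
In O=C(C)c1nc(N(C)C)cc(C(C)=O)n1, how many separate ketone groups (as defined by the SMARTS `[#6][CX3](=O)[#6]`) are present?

[#6][CX3](=O)[#6] is the SMARTS for a ketone: a carbonyl carbon (no H) flanked by two carbons.
The molecule carries 2 separate instances of an acetyl/ketone group (-C(=O)CH3) meeting every constraint; each maps to a distinct set of atoms, giving 2 matches.

2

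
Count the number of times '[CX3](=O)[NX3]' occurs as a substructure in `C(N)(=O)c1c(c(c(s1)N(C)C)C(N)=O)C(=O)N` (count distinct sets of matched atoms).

[CX3](=O)[NX3] is the SMARTS for an amide: a carbonyl carbon bonded to a trivalent nitrogen.
The molecule carries 3 separate instances of a primary amide (-C(=O)NH2) meeting every constraint; each maps to a distinct set of atoms, giving 3 matches.

3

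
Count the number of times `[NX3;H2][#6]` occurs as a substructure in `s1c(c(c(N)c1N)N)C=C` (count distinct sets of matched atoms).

3

[NX3;H2][#6] is the SMARTS for a primary amine: a trivalent nitrogen with two H attached to carbon.
The molecule carries 3 separate instances of a primary amino group (-NH2) meeting every constraint; each maps to a distinct set of atoms, giving 3 matches.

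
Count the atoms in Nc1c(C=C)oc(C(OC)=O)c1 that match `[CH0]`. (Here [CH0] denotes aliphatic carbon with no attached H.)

Check the 12 heavy atoms by environment: 1× o (aromatic, H0) → no; 3× c (aromatic, H0) → no; 1× c (aromatic, H1) → no; 1× C (H0) → match; 2× O (H0) → no; 1× C (H3) → no; 1× C (H1) → no; 1× C (H2) → no; 1× N (H2) → no.
That gives 1 matching atom.

1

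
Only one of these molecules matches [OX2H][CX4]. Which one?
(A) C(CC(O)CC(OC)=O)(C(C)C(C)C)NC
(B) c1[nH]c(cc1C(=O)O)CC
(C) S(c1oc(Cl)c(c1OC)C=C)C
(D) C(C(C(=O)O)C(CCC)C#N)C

[OX2H][CX4] describes a hydroxyl oxygen bound to an sp3 (X4) carbon (an aliphatic alcohol).
(A) contains a hydroxyl group (-OH), which satisfies every atom and bond constraint.
(B) has a carboxylic acid group (-C(=O)OH) but the -OH is on a CX3 carbonyl carbon, not a CX4 carbon.
(C) has a methoxy ether (-OCH3) but the oxygen has H0 (ether), not H1.
(D) has a carboxylic acid group (-C(=O)OH) but the -OH is on a CX3 carbonyl carbon, not a CX4 carbon.
So the answer is (A).

A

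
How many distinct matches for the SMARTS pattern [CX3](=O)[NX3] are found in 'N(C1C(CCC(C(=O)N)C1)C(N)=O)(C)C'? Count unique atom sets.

2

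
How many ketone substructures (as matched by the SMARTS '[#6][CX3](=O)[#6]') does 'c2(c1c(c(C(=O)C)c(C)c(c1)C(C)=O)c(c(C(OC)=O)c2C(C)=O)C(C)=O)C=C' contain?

4

[#6][CX3](=O)[#6] is the SMARTS for a ketone: a carbonyl carbon (no H) flanked by two carbons.
The molecule carries 4 separate instances of an acetyl/ketone group (-C(=O)CH3) meeting every constraint; each maps to a distinct set of atoms, giving 4 matches.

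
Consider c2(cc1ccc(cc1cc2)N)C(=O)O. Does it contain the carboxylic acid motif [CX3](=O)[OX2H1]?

Yes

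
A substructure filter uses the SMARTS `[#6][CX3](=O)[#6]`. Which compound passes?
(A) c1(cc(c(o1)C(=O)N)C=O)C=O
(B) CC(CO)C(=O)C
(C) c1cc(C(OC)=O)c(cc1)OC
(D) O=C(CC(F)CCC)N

[#6][CX3](=O)[#6] describes a carbonyl carbon (no H) flanked by two carbons (a ketone).
(A) has a primary amide (-C(=O)NH2) but one neighbour of the carbonyl carbon is N, not C.
(B) contains an acetyl/ketone group (-C(=O)CH3), which satisfies every atom and bond constraint.
(C) has a methyl-ester group (-C(=O)OCH3) but one neighbour of the carbonyl carbon is O, not C.
(D) has a primary amide (-C(=O)NH2) but one neighbour of the carbonyl carbon is N, not C.
So the answer is (B).

B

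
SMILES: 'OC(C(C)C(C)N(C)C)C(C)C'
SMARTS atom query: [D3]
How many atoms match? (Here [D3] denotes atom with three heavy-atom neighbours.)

5

The query [D3] means: atom with exactly three heavy-atom neighbours.
Check the 12 heavy atoms by environment: 6× C (D1) → no; 4× C (D3) → match; 1× N (D3) → match; 1× O (D1) → no.
Summing the matching environments: 4 + 1 = 5 matching atoms.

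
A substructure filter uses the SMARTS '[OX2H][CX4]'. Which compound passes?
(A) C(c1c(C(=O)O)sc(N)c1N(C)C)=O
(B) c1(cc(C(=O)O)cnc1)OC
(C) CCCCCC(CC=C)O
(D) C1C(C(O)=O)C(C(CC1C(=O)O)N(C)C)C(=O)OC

C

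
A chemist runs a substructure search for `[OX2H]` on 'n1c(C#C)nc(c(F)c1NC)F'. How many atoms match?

The query [OX2H] means: aliphatic oxygen with two connections, one of which is H — an -OH oxygen.
Check the 12 heavy atoms by environment: 2× n (aromatic, H0, X2) → no; 4× c (aromatic, H0, X3) → no; 2× F (H0, X1) → no; 1× N (H1, X3) → no; 1× C (H3, X4) → no; 1× C (H0, X2) → no; 1× C (H1, X2) → no.
No environment satisfies the query, so 0 matching atoms.

0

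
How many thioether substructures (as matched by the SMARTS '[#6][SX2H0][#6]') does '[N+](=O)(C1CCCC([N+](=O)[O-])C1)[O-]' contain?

0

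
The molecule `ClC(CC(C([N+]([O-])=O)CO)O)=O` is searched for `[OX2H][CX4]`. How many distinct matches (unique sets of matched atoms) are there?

2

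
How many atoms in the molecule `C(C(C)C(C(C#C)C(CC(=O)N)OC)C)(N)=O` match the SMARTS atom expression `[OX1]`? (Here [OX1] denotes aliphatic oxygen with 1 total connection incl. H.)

The query [OX1] means: aliphatic oxygen with one total connection — typically a carbonyl =O or an oxide.
Check the 17 heavy atoms by environment: 8× C (X4) → no; 1× O (X2) → no; 2× C (X3) → no; 2× O (X1) → match; 2× N (X3) → no; 2× C (X2) → no.
That gives 2 matching atoms.

2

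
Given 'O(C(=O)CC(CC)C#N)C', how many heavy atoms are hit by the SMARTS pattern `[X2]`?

2

The query [X2] means: any atom with exactly two total connections (bonds + H).
Check the 10 heavy atoms by environment: 5× C (X4) → no; 1× C (X3) → no; 1× O (X1) → no; 1× O (X2) → match; 1× C (X2) → match; 1× N (X1) → no.
Summing the matching environments: 1 + 1 = 2 matching atoms.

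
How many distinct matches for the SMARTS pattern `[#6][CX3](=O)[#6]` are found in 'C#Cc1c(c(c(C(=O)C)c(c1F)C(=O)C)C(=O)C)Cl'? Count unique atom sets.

3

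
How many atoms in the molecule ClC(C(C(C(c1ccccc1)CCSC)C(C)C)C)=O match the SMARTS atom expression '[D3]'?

6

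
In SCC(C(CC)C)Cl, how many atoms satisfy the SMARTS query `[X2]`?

The query [X2] means: any atom with exactly two total connections (bonds + H).
Check the 8 heavy atoms by environment: 6× C (X4) → no; 1× Cl (X1) → no; 1× S (X2) → match.
That gives 1 matching atom.

1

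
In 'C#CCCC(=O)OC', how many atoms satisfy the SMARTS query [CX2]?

2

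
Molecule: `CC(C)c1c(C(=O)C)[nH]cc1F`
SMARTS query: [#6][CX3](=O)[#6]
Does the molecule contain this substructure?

Yes

The pattern [#6][CX3](=O)[#6] describes a carbonyl carbon (no H) flanked by two carbons — a ketone.
The molecule carries an acetyl/ketone group (-C(=O)CH3), whose atoms satisfy every constraint of the query, so the pattern matches.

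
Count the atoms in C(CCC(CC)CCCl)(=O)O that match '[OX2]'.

1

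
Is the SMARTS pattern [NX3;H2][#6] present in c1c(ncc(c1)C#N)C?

No

The pattern [NX3;H2][#6] describes a trivalent nitrogen with two H attached to carbon — a primary amine.
The closest candidate here is a nitrile (-C#N), but the nitrogen is NX1 (triple-bonded), not NX3 with two H. No other fragment satisfies the full query, so there is no match.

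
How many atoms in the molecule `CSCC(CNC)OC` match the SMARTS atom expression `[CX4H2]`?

2

Check the 9 heavy atoms by environment: 2× C (H2, X4) → match; 1× C (H1, X4) → no; 1× S (H0, X2) → no; 3× C (H3, X4) → no; 1× O (H0, X2) → no; 1× N (H1, X3) → no.
That gives 2 matching atoms.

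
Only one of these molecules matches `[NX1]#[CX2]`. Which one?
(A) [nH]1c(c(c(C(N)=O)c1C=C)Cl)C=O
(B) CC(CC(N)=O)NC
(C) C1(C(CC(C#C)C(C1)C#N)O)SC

C

[NX1]#[CX2] describes a nitrogen triple-bonded to a two-connected carbon (a nitrile).
(A) has a primary amide (-C(=O)NH2) but the nitrogen is NX3, not NX1.
(B) has a primary amide (-C(=O)NH2) but the nitrogen is NX3, not NX1.
(C) contains a nitrile (-C#N), which satisfies every atom and bond constraint.
So the answer is (C).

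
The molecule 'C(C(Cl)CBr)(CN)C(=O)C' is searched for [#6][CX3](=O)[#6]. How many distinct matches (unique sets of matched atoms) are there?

[#6][CX3](=O)[#6] is the SMARTS for a ketone: a carbonyl carbon (no H) flanked by two carbons.
Exactly one fragment in the molecule meets all constraints, giving 1 match.

1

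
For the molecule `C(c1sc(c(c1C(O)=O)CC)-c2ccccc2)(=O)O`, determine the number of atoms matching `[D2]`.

7

The query [D2] means: atom with exactly two heavy-atom neighbours.
Check the 19 heavy atoms by environment: 1× s (aromatic, D2) → match; 5× c (aromatic, D3) → no; 2× C (D3) → no; 4× O (D1) → no; 5× c (aromatic, D2) → match; 1× C (D2) → match; 1× C (D1) → no.
Summing the matching environments: 1 + 5 + 1 = 7 matching atoms.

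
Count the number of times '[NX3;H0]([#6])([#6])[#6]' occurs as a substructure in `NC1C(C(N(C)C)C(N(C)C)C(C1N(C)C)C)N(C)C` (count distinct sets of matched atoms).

[NX3;H0]([#6])([#6])[#6] is the SMARTS for a tertiary amine: a trivalent nitrogen with no H, bonded to three carbons.
The molecule carries 4 separate instances of a dimethylamino group (-N(CH3)2) meeting every constraint; each maps to a distinct set of atoms, giving 4 matches.

4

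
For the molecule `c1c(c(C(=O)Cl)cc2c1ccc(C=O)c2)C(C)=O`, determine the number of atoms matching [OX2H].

0

Check the 18 heavy atoms by environment: 5× c (aromatic, H0, X3) → no; 5× c (aromatic, H1, X3) → no; 1× C (H1, X3) → no; 3× O (H0, X1) → no; 2× C (H0, X3) → no; 1× C (H3, X4) → no; 1× Cl (H0, X1) → no.
No environment satisfies the query, so 0 matching atoms.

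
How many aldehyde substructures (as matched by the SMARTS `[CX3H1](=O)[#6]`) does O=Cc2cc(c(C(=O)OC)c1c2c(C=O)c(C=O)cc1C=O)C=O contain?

[CX3H1](=O)[#6] is the SMARTS for an aldehyde: an sp2 carbon with one H, double-bonded to O and single-bonded to carbon.
The molecule carries 5 separate instances of an aldehyde (-CHO) meeting every constraint; each maps to a distinct set of atoms, giving 5 matches.

5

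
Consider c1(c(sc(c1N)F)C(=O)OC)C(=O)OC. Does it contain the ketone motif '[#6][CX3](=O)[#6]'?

The pattern [#6][CX3](=O)[#6] describes a carbonyl carbon (no H) flanked by two carbons — a ketone.
The closest candidate here is a methyl-ester group (-C(=O)OCH3), but one neighbour of the carbonyl carbon is O, not C. No other fragment satisfies the full query, so there is no match.

No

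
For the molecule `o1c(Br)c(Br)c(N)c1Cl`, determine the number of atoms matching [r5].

Check the 9 heavy atoms by environment: 1× o (aromatic, in 5-ring) → match; 4× c (aromatic, in 5-ring) → match; 2× Br (acyclic) → no; 1× Cl (acyclic) → no; 1× N (acyclic) → no.
Summing the matching environments: 1 + 4 = 5 matching atoms.

5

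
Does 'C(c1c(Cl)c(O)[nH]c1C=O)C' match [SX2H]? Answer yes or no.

No

The pattern [SX2H] describes an aliphatic sulfur with two connections, one being H — a thiol.
The closest candidate here is a hydroxyl group (-OH), but it is an -OH, not an -SH. No other fragment satisfies the full query, so there is no match.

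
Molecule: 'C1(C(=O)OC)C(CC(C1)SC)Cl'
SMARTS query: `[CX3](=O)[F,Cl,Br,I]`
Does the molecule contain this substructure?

No

The pattern [CX3](=O)[F,Cl,Br,I] describes a carbonyl carbon bonded to a halogen — an acyl halide.
The closest candidate here is a methyl-ester group (-C(=O)OCH3), but the carbonyl is bonded to -O-C, not to a halogen. No other fragment satisfies the full query, so there is no match.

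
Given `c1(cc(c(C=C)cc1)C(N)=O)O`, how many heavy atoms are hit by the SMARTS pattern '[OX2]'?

1

Check the 12 heavy atoms by environment: 6× c (aromatic, X3) → no; 1× O (X2) → match; 3× C (X3) → no; 1× O (X1) → no; 1× N (X3) → no.
That gives 1 matching atom.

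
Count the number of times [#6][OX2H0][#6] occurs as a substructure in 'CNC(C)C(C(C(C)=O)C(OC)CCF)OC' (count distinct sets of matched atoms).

2

[#6][OX2H0][#6] is the SMARTS for an ether: an aliphatic oxygen bridging two carbons with no H on the oxygen.
The molecule carries 2 separate instances of a methoxy ether (-OCH3) meeting every constraint; each maps to a distinct set of atoms, giving 2 matches.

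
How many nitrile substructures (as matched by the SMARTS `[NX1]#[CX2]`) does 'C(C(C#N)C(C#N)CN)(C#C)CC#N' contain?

[NX1]#[CX2] is the SMARTS for a nitrile: a nitrogen triple-bonded to a two-connected carbon.
The molecule carries 3 separate instances of a nitrile (-C#N) meeting every constraint; each maps to a distinct set of atoms, giving 3 matches.

3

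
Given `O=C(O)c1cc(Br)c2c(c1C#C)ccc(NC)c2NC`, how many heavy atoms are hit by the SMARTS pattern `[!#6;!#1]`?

The query [!#6;!#1] means: not carbon and not hydrogen — any heteroatom.
Check the 20 heavy atoms by environment: 10× c (aromatic) → no; 5× C → no; 2× N → match; 1× Br → match; 2× O → match.
Summing the matching environments: 2 + 1 + 2 = 5 matching atoms.

5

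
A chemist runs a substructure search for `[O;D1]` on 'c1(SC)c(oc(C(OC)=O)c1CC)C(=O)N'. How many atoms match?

The query [O;D1] means: aliphatic oxygen bonded to exactly one heavy atom.
Check the 16 heavy atoms by environment: 1× o (aromatic, D2) → no; 4× c (aromatic, D3) → no; 1× C (D2) → no; 3× C (D1) → no; 1× S (D2) → no; 2× C (D3) → no; 2× O (D1) → match; 1× O (D2) → no; 1× N (D1) → no.
That gives 2 matching atoms.

2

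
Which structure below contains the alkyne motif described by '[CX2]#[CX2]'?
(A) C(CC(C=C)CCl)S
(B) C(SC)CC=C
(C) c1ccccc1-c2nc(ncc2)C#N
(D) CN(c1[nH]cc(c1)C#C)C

D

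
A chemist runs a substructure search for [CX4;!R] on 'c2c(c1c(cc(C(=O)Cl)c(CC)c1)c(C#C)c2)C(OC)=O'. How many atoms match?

The query [CX4;!R] means: aliphatic carbon with four total connections, not in a ring.
Check the 21 heavy atoms by environment: 10× c (aromatic, X3, in 6-ring) → no; 2× C (X2, acyclic) → no; 2× C (X3, acyclic) → no; 2× O (X1, acyclic) → no; 1× O (X2, acyclic) → no; 3× C (X4, acyclic) → match; 1× Cl (X1, acyclic) → no.
That gives 3 matching atoms.

3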